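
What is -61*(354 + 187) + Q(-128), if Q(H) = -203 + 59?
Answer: -33145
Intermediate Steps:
Q(H) = -144
-61*(354 + 187) + Q(-128) = -61*(354 + 187) - 144 = -61*541 - 144 = -33001 - 144 = -33145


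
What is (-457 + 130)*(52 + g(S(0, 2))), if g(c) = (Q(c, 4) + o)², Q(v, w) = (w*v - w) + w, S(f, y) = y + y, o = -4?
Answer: -64092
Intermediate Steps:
S(f, y) = 2*y
Q(v, w) = v*w (Q(v, w) = (v*w - w) + w = (-w + v*w) + w = v*w)
g(c) = (-4 + 4*c)² (g(c) = (c*4 - 4)² = (4*c - 4)² = (-4 + 4*c)²)
(-457 + 130)*(52 + g(S(0, 2))) = (-457 + 130)*(52 + 16*(-1 + 2*2)²) = -327*(52 + 16*(-1 + 4)²) = -327*(52 + 16*3²) = -327*(52 + 16*9) = -327*(52 + 144) = -327*196 = -64092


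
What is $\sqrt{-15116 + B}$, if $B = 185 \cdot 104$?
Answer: $2 \sqrt{1031} \approx 64.218$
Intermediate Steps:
$B = 19240$
$\sqrt{-15116 + B} = \sqrt{-15116 + 19240} = \sqrt{4124} = 2 \sqrt{1031}$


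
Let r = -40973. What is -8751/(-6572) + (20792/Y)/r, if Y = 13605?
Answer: 4878000361391/3663480334380 ≈ 1.3315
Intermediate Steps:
-8751/(-6572) + (20792/Y)/r = -8751/(-6572) + (20792/13605)/(-40973) = -8751*(-1/6572) + (20792*(1/13605))*(-1/40973) = 8751/6572 + (20792/13605)*(-1/40973) = 8751/6572 - 20792/557437665 = 4878000361391/3663480334380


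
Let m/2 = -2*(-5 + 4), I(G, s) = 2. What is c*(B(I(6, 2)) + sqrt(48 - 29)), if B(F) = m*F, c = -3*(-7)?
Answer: 168 + 21*sqrt(19) ≈ 259.54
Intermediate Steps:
m = 4 (m = 2*(-2*(-5 + 4)) = 2*(-2*(-1)) = 2*2 = 4)
c = 21
B(F) = 4*F
c*(B(I(6, 2)) + sqrt(48 - 29)) = 21*(4*2 + sqrt(48 - 29)) = 21*(8 + sqrt(19)) = 168 + 21*sqrt(19)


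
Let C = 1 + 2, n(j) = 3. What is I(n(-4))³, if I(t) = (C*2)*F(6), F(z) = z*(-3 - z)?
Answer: -34012224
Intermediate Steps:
C = 3
I(t) = -324 (I(t) = (3*2)*(-1*6*(3 + 6)) = 6*(-1*6*9) = 6*(-54) = -324)
I(n(-4))³ = (-324)³ = -34012224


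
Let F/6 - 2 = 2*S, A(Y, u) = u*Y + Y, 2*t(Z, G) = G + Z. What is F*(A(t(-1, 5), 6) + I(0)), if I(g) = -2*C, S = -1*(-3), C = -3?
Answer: 960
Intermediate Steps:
t(Z, G) = G/2 + Z/2 (t(Z, G) = (G + Z)/2 = G/2 + Z/2)
A(Y, u) = Y + Y*u (A(Y, u) = Y*u + Y = Y + Y*u)
S = 3
I(g) = 6 (I(g) = -2*(-3) = 6)
F = 48 (F = 12 + 6*(2*3) = 12 + 6*6 = 12 + 36 = 48)
F*(A(t(-1, 5), 6) + I(0)) = 48*(((½)*5 + (½)*(-1))*(1 + 6) + 6) = 48*((5/2 - ½)*7 + 6) = 48*(2*7 + 6) = 48*(14 + 6) = 48*20 = 960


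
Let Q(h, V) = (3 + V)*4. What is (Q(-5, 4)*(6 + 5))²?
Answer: 94864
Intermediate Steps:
Q(h, V) = 12 + 4*V
(Q(-5, 4)*(6 + 5))² = ((12 + 4*4)*(6 + 5))² = ((12 + 16)*11)² = (28*11)² = 308² = 94864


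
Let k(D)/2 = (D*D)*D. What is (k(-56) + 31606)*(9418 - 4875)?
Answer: -1452060918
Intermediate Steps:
k(D) = 2*D³ (k(D) = 2*((D*D)*D) = 2*(D²*D) = 2*D³)
(k(-56) + 31606)*(9418 - 4875) = (2*(-56)³ + 31606)*(9418 - 4875) = (2*(-175616) + 31606)*4543 = (-351232 + 31606)*4543 = -319626*4543 = -1452060918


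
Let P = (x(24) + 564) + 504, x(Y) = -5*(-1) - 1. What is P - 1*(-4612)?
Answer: 5684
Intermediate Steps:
x(Y) = 4 (x(Y) = 5 - 1 = 4)
P = 1072 (P = (4 + 564) + 504 = 568 + 504 = 1072)
P - 1*(-4612) = 1072 - 1*(-4612) = 1072 + 4612 = 5684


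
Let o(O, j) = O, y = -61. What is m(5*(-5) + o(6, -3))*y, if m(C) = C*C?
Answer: -22021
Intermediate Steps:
m(C) = C²
m(5*(-5) + o(6, -3))*y = (5*(-5) + 6)²*(-61) = (-25 + 6)²*(-61) = (-19)²*(-61) = 361*(-61) = -22021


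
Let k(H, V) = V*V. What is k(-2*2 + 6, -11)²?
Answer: 14641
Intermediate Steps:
k(H, V) = V²
k(-2*2 + 6, -11)² = ((-11)²)² = 121² = 14641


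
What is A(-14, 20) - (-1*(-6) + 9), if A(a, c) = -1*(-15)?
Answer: 0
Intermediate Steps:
A(a, c) = 15
A(-14, 20) - (-1*(-6) + 9) = 15 - (-1*(-6) + 9) = 15 - (6 + 9) = 15 - 1*15 = 15 - 15 = 0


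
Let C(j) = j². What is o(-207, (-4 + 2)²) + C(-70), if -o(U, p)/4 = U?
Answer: 5728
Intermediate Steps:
o(U, p) = -4*U
o(-207, (-4 + 2)²) + C(-70) = -4*(-207) + (-70)² = 828 + 4900 = 5728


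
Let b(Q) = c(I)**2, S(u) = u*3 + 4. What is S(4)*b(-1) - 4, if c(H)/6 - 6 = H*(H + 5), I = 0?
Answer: 20732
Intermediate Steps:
c(H) = 36 + 6*H*(5 + H) (c(H) = 36 + 6*(H*(H + 5)) = 36 + 6*(H*(5 + H)) = 36 + 6*H*(5 + H))
S(u) = 4 + 3*u (S(u) = 3*u + 4 = 4 + 3*u)
b(Q) = 1296 (b(Q) = (36 + 6*0**2 + 30*0)**2 = (36 + 6*0 + 0)**2 = (36 + 0 + 0)**2 = 36**2 = 1296)
S(4)*b(-1) - 4 = (4 + 3*4)*1296 - 4 = (4 + 12)*1296 - 4 = 16*1296 - 4 = 20736 - 4 = 20732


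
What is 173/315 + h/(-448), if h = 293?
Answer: -2113/20160 ≈ -0.10481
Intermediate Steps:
173/315 + h/(-448) = 173/315 + 293/(-448) = 173*(1/315) + 293*(-1/448) = 173/315 - 293/448 = -2113/20160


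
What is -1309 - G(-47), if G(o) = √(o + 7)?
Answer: -1309 - 2*I*√10 ≈ -1309.0 - 6.3246*I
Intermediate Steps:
G(o) = √(7 + o)
-1309 - G(-47) = -1309 - √(7 - 47) = -1309 - √(-40) = -1309 - 2*I*√10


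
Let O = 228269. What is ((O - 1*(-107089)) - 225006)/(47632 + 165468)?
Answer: 27588/53275 ≈ 0.51784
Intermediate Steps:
((O - 1*(-107089)) - 225006)/(47632 + 165468) = ((228269 - 1*(-107089)) - 225006)/(47632 + 165468) = ((228269 + 107089) - 225006)/213100 = (335358 - 225006)*(1/213100) = 110352*(1/213100) = 27588/53275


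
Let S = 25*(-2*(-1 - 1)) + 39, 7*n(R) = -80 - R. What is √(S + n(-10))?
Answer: √129 ≈ 11.358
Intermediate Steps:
n(R) = -80/7 - R/7 (n(R) = (-80 - R)/7 = -80/7 - R/7)
S = 139 (S = 25*(-2*(-2)) + 39 = 25*4 + 39 = 100 + 39 = 139)
√(S + n(-10)) = √(139 + (-80/7 - ⅐*(-10))) = √(139 + (-80/7 + 10/7)) = √(139 - 10) = √129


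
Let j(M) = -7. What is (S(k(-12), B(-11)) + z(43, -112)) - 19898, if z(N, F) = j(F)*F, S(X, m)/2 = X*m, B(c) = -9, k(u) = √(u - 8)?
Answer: -19114 - 36*I*√5 ≈ -19114.0 - 80.498*I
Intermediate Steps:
k(u) = √(-8 + u)
S(X, m) = 2*X*m (S(X, m) = 2*(X*m) = 2*X*m)
z(N, F) = -7*F
(S(k(-12), B(-11)) + z(43, -112)) - 19898 = (2*√(-8 - 12)*(-9) - 7*(-112)) - 19898 = (2*√(-20)*(-9) + 784) - 19898 = (2*(2*I*√5)*(-9) + 784) - 19898 = (-36*I*√5 + 784) - 19898 = (784 - 36*I*√5) - 19898 = -19114 - 36*I*√5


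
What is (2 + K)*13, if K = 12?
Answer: 182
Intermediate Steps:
(2 + K)*13 = (2 + 12)*13 = 14*13 = 182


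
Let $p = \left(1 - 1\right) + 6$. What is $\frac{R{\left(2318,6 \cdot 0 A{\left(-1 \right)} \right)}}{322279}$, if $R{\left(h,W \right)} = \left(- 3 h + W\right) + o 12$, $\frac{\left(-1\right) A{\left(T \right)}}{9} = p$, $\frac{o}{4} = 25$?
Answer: $- \frac{5754}{322279} \approx -0.017854$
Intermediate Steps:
$o = 100$ ($o = 4 \cdot 25 = 100$)
$p = 6$ ($p = 0 + 6 = 6$)
$A{\left(T \right)} = -54$ ($A{\left(T \right)} = \left(-9\right) 6 = -54$)
$R{\left(h,W \right)} = 1200 + W - 3 h$ ($R{\left(h,W \right)} = \left(- 3 h + W\right) + 100 \cdot 12 = \left(W - 3 h\right) + 1200 = 1200 + W - 3 h$)
$\frac{R{\left(2318,6 \cdot 0 A{\left(-1 \right)} \right)}}{322279} = \frac{1200 + 6 \cdot 0 \left(-54\right) - 6954}{322279} = \left(1200 + 0 \left(-54\right) - 6954\right) \frac{1}{322279} = \left(1200 + 0 - 6954\right) \frac{1}{322279} = \left(-5754\right) \frac{1}{322279} = - \frac{5754}{322279}$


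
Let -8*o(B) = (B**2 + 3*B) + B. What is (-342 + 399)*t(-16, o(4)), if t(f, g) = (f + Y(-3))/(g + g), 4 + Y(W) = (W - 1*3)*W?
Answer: 57/4 ≈ 14.250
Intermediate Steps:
Y(W) = -4 + W*(-3 + W) (Y(W) = -4 + (W - 1*3)*W = -4 + (W - 3)*W = -4 + (-3 + W)*W = -4 + W*(-3 + W))
o(B) = -B/2 - B**2/8 (o(B) = -((B**2 + 3*B) + B)/8 = -(B**2 + 4*B)/8 = -B/2 - B**2/8)
t(f, g) = (14 + f)/(2*g) (t(f, g) = (f + (-4 + (-3)**2 - 3*(-3)))/(g + g) = (f + (-4 + 9 + 9))/((2*g)) = (f + 14)*(1/(2*g)) = (14 + f)*(1/(2*g)) = (14 + f)/(2*g))
(-342 + 399)*t(-16, o(4)) = (-342 + 399)*((14 - 16)/(2*((-1/8*4*(4 + 4))))) = 57*((1/2)*(-2)/(-1/8*4*8)) = 57*((1/2)*(-2)/(-4)) = 57*((1/2)*(-1/4)*(-2)) = 57*(1/4) = 57/4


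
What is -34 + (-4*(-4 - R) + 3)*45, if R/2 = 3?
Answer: 1901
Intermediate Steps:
R = 6 (R = 2*3 = 6)
-34 + (-4*(-4 - R) + 3)*45 = -34 + (-4*(-4 - 1*6) + 3)*45 = -34 + (-4*(-4 - 6) + 3)*45 = -34 + (-4*(-10) + 3)*45 = -34 + (40 + 3)*45 = -34 + 43*45 = -34 + 1935 = 1901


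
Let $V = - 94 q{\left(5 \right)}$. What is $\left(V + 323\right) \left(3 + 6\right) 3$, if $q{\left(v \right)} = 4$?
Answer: $-1431$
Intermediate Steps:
$V = -376$ ($V = \left(-94\right) 4 = -376$)
$\left(V + 323\right) \left(3 + 6\right) 3 = \left(-376 + 323\right) \left(3 + 6\right) 3 = - 53 \cdot 9 \cdot 3 = \left(-53\right) 27 = -1431$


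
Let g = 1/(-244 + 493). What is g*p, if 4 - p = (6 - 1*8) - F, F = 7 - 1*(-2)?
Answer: 5/83 ≈ 0.060241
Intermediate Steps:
F = 9 (F = 7 + 2 = 9)
g = 1/249 ≈ 0.0040161
p = 15 (p = 4 - ((6 - 1*8) - 1*9) = 4 - ((6 - 8) - 9) = 4 - (-2 - 9) = 4 - 1*(-11) = 4 + 11 = 15)
g*p = (1/249)*15 = 5/83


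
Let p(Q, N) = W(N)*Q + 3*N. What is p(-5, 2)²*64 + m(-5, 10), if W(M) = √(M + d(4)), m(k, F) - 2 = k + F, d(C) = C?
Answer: 11911 - 3840*√6 ≈ 2505.0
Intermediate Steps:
m(k, F) = 2 + F + k (m(k, F) = 2 + (k + F) = 2 + (F + k) = 2 + F + k)
W(M) = √(4 + M) (W(M) = √(M + 4) = √(4 + M))
p(Q, N) = 3*N + Q*√(4 + N) (p(Q, N) = √(4 + N)*Q + 3*N = Q*√(4 + N) + 3*N = 3*N + Q*√(4 + N))
p(-5, 2)²*64 + m(-5, 10) = (3*2 - 5*√(4 + 2))²*64 + (2 + 10 - 5) = (6 - 5*√6)²*64 + 7 = 64*(6 - 5*√6)² + 7 = 7 + 64*(6 - 5*√6)²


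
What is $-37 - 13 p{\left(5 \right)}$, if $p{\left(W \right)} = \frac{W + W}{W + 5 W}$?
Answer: $- \frac{124}{3} \approx -41.333$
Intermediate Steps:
$p{\left(W \right)} = \frac{1}{3}$ ($p{\left(W \right)} = \frac{2 W}{6 W} = 2 W \frac{1}{6 W} = \frac{1}{3}$)
$-37 - 13 p{\left(5 \right)} = -37 - \frac{13}{3} = - \frac{124}{3}$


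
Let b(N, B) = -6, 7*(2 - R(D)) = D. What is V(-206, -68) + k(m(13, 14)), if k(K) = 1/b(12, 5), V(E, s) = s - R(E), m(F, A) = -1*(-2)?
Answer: -4183/42 ≈ -99.595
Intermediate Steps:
m(F, A) = 2
R(D) = 2 - D/7
V(E, s) = -2 + s + E/7 (V(E, s) = s - (2 - E/7) = s + (-2 + E/7) = -2 + s + E/7)
k(K) = -1/6 (k(K) = 1/(-6) = -1/6)
V(-206, -68) + k(m(13, 14)) = (-2 - 68 + (1/7)*(-206)) - 1/6 = (-2 - 68 - 206/7) - 1/6 = -696/7 - 1/6 = -4183/42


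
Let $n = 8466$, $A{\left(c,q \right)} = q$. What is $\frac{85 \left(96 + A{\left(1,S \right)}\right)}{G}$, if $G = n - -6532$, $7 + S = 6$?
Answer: $\frac{8075}{14998} \approx 0.53841$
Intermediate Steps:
$S = -1$ ($S = -7 + 6 = -1$)
$G = 14998$ ($G = 8466 - -6532 = 8466 + 6532 = 14998$)
$\frac{85 \left(96 + A{\left(1,S \right)}\right)}{G} = \frac{85 \left(96 - 1\right)}{14998} = 85 \cdot 95 \cdot \frac{1}{14998} = 8075 \cdot \frac{1}{14998} = \frac{8075}{14998}$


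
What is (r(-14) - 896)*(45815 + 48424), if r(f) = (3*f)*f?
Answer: -29025612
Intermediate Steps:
r(f) = 3*f²
(r(-14) - 896)*(45815 + 48424) = (3*(-14)² - 896)*(45815 + 48424) = (3*196 - 896)*94239 = (588 - 896)*94239 = -308*94239 = -29025612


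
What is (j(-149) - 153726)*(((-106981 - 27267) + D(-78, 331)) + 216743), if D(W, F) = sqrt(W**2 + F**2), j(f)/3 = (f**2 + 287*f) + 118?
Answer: -17741209710 - 215058*sqrt(115645) ≈ -1.7814e+10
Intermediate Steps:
j(f) = 354 + 3*f**2 + 861*f (j(f) = 3*((f**2 + 287*f) + 118) = 3*(118 + f**2 + 287*f) = 354 + 3*f**2 + 861*f)
D(W, F) = sqrt(F**2 + W**2)
(j(-149) - 153726)*(((-106981 - 27267) + D(-78, 331)) + 216743) = ((354 + 3*(-149)**2 + 861*(-149)) - 153726)*(((-106981 - 27267) + sqrt(331**2 + (-78)**2)) + 216743) = ((354 + 3*22201 - 128289) - 153726)*((-134248 + sqrt(109561 + 6084)) + 216743) = ((354 + 66603 - 128289) - 153726)*((-134248 + sqrt(115645)) + 216743) = (-61332 - 153726)*(82495 + sqrt(115645)) = -215058*(82495 + sqrt(115645)) = -17741209710 - 215058*sqrt(115645)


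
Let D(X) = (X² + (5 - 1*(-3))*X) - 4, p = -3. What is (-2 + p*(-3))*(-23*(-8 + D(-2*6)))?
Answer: -5796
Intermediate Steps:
D(X) = -4 + X² + 8*X (D(X) = (X² + (5 + 3)*X) - 4 = (X² + 8*X) - 4 = -4 + X² + 8*X)
(-2 + p*(-3))*(-23*(-8 + D(-2*6))) = (-2 - 3*(-3))*(-23*(-8 + (-4 + (-2*6)² + 8*(-2*6)))) = (-2 + 9)*(-23*(-8 + (-4 + (-12)² + 8*(-12)))) = 7*(-23*(-8 + (-4 + 144 - 96))) = 7*(-23*(-8 + 44)) = 7*(-23*36) = 7*(-828) = -5796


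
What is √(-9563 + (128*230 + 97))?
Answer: √19974 ≈ 141.33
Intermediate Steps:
√(-9563 + (128*230 + 97)) = √(-9563 + (29440 + 97)) = √(-9563 + 29537) = √19974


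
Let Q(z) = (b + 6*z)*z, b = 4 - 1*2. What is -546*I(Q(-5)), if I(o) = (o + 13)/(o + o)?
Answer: -5967/20 ≈ -298.35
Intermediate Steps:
b = 2 (b = 4 - 2 = 2)
Q(z) = z*(2 + 6*z) (Q(z) = (2 + 6*z)*z = z*(2 + 6*z))
I(o) = (13 + o)/(2*o) (I(o) = (13 + o)/((2*o)) = (13 + o)*(1/(2*o)) = (13 + o)/(2*o))
-546*I(Q(-5)) = -273*(13 + 2*(-5)*(1 + 3*(-5)))/(2*(-5)*(1 + 3*(-5))) = -273*(13 + 2*(-5)*(1 - 15))/(2*(-5)*(1 - 15)) = -273*(13 + 2*(-5)*(-14))/(2*(-5)*(-14)) = -273*(13 + 140)/140 = -273*153/140 = -546*153/280 = -5967/20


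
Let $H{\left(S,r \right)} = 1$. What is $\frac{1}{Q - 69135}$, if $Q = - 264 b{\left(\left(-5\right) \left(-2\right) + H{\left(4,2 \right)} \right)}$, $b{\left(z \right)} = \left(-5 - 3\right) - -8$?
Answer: $- \frac{1}{69135} \approx -1.4464 \cdot 10^{-5}$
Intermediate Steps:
$b{\left(z \right)} = 0$ ($b{\left(z \right)} = -8 + 8 = 0$)
$Q = 0$ ($Q = \left(-264\right) 0 = 0$)
$\frac{1}{Q - 69135} = \frac{1}{0 - 69135} = \frac{1}{-69135} = - \frac{1}{69135}$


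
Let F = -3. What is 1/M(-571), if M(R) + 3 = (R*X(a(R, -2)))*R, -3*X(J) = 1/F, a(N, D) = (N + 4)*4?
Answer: 9/326014 ≈ 2.7606e-5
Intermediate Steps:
a(N, D) = 16 + 4*N (a(N, D) = (4 + N)*4 = 16 + 4*N)
X(J) = ⅑ (X(J) = -1/(3*(-3)) = -(-1)/(3*3) = -⅓*(-⅓) = ⅑)
M(R) = -3 + R²/9 (M(R) = -3 + (R*(⅑))*R = -3 + (R/9)*R = -3 + R²/9)
1/M(-571) = 1/(-3 + (⅑)*(-571)²) = 1/(-3 + (⅑)*326041) = 1/(-3 + 326041/9) = 1/(326014/9) = 9/326014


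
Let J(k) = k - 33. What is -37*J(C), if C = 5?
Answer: 1036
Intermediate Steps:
J(k) = -33 + k
-37*J(C) = -37*(-33 + 5) = -37*(-28) = 1036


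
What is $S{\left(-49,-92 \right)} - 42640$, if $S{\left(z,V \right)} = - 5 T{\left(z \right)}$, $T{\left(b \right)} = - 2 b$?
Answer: $-43130$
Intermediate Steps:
$S{\left(z,V \right)} = 10 z$ ($S{\left(z,V \right)} = - 5 \left(- 2 z\right) = 10 z$)
$S{\left(-49,-92 \right)} - 42640 = 10 \left(-49\right) - 42640 = -490 - 42640 = -43130$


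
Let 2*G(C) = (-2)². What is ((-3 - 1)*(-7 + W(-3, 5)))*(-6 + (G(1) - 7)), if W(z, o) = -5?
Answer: -528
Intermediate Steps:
G(C) = 2 (G(C) = (½)*(-2)² = (½)*4 = 2)
((-3 - 1)*(-7 + W(-3, 5)))*(-6 + (G(1) - 7)) = ((-3 - 1)*(-7 - 5))*(-6 + (2 - 7)) = (-4*(-12))*(-6 - 5) = 48*(-11) = -528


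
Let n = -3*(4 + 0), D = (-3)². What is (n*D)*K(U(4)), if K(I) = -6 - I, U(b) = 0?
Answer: 648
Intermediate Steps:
D = 9
n = -12 (n = -3*4 = -12)
(n*D)*K(U(4)) = (-12*9)*(-6 - 1*0) = -108*(-6 + 0) = -108*(-6) = 648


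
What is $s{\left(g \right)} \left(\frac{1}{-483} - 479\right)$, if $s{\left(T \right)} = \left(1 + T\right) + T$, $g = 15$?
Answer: $- \frac{7172098}{483} \approx -14849.0$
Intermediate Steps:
$s{\left(T \right)} = 1 + 2 T$
$s{\left(g \right)} \left(\frac{1}{-483} - 479\right) = \left(1 + 2 \cdot 15\right) \left(\frac{1}{-483} - 479\right) = \left(1 + 30\right) \left(- \frac{1}{483} - 479\right) = 31 \left(- \frac{231358}{483}\right) = - \frac{7172098}{483}$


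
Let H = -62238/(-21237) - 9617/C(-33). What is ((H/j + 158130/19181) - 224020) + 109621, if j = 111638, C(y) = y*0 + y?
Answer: -57221608922678512333/500229321760146 ≈ -1.1439e+5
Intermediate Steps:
C(y) = y (C(y) = 0 + y = y)
H = 68763361/233607 (H = -62238/(-21237) - 9617/(-33) = -62238*(-1/21237) - 9617*(-1/33) = 20746/7079 + 9617/33 = 68763361/233607 ≈ 294.35)
((H/j + 158130/19181) - 224020) + 109621 = (((68763361/233607)/111638 + 158130/19181) - 224020) + 109621 = (((68763361/233607)*(1/111638) + 158130*(1/19181)) - 224020) + 109621 = ((68763361/26079418266 + 158130/19181) - 224020) + 109621 = (4125257360429921/500229321760146 - 224020) + 109621 = -112057247403347476999/500229321760146 + 109621 = -57221608922678512333/500229321760146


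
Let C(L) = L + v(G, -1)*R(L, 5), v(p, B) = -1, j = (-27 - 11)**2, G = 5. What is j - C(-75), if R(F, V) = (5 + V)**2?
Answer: 1619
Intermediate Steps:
j = 1444 (j = (-38)**2 = 1444)
C(L) = -100 + L (C(L) = L - (5 + 5)**2 = L - 1*10**2 = L - 1*100 = L - 100 = -100 + L)
j - C(-75) = 1444 - (-100 - 75) = 1444 - 1*(-175) = 1444 + 175 = 1619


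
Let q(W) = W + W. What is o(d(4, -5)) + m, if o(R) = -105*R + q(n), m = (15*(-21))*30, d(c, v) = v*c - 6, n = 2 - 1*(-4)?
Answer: -6708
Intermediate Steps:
n = 6 (n = 2 + 4 = 6)
d(c, v) = -6 + c*v (d(c, v) = c*v - 6 = -6 + c*v)
q(W) = 2*W
m = -9450 (m = -315*30 = -9450)
o(R) = 12 - 105*R (o(R) = -105*R + 2*6 = -105*R + 12 = 12 - 105*R)
o(d(4, -5)) + m = (12 - 105*(-6 + 4*(-5))) - 9450 = (12 - 105*(-6 - 20)) - 9450 = (12 - 105*(-26)) - 9450 = (12 + 2730) - 9450 = 2742 - 9450 = -6708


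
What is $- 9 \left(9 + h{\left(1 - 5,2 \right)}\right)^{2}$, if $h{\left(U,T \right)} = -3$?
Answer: $-324$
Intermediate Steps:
$- 9 \left(9 + h{\left(1 - 5,2 \right)}\right)^{2} = - 9 \left(9 - 3\right)^{2} = - 9 \cdot 6^{2} = \left(-9\right) 36 = -324$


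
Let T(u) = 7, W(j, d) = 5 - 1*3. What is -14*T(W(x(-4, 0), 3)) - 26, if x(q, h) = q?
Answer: -124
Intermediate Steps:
W(j, d) = 2 (W(j, d) = 5 - 3 = 2)
-14*T(W(x(-4, 0), 3)) - 26 = -14*7 - 26 = -98 - 26 = -124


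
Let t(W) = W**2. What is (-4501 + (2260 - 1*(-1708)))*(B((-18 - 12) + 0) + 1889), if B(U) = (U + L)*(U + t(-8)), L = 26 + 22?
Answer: -1333033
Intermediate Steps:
L = 48
B(U) = (48 + U)*(64 + U) (B(U) = (U + 48)*(U + (-8)**2) = (48 + U)*(U + 64) = (48 + U)*(64 + U))
(-4501 + (2260 - 1*(-1708)))*(B((-18 - 12) + 0) + 1889) = (-4501 + (2260 - 1*(-1708)))*((3072 + ((-18 - 12) + 0)**2 + 112*((-18 - 12) + 0)) + 1889) = (-4501 + (2260 + 1708))*((3072 + (-30 + 0)**2 + 112*(-30 + 0)) + 1889) = (-4501 + 3968)*((3072 + (-30)**2 + 112*(-30)) + 1889) = -533*((3072 + 900 - 3360) + 1889) = -533*(612 + 1889) = -533*2501 = -1333033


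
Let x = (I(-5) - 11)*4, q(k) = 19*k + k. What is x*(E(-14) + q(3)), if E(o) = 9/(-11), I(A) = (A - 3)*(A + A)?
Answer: 179676/11 ≈ 16334.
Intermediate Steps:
q(k) = 20*k
I(A) = 2*A*(-3 + A) (I(A) = (-3 + A)*(2*A) = 2*A*(-3 + A))
E(o) = -9/11 (E(o) = 9*(-1/11) = -9/11)
x = 276 (x = (2*(-5)*(-3 - 5) - 11)*4 = (2*(-5)*(-8) - 11)*4 = (80 - 11)*4 = 69*4 = 276)
x*(E(-14) + q(3)) = 276*(-9/11 + 20*3) = 276*(-9/11 + 60) = 276*(651/11) = 179676/11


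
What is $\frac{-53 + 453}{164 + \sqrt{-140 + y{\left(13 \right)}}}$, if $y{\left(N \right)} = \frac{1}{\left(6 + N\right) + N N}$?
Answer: $\frac{12332800}{5082767} - \frac{800 i \sqrt{1236993}}{5082767} \approx 2.4264 - 0.17505 i$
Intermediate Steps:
$y{\left(N \right)} = \frac{1}{6 + N + N^{2}}$ ($y{\left(N \right)} = \frac{1}{\left(6 + N\right) + N^{2}} = \frac{1}{6 + N + N^{2}}$)
$\frac{-53 + 453}{164 + \sqrt{-140 + y{\left(13 \right)}}} = \frac{-53 + 453}{164 + \sqrt{-140 + \frac{1}{6 + 13 + 13^{2}}}} = \frac{400}{164 + \sqrt{-140 + \frac{1}{6 + 13 + 169}}} = \frac{400}{164 + \sqrt{-140 + \frac{1}{188}}} = \frac{400}{164 + \sqrt{- \frac{26319}{188}}} = \frac{400}{164 + \frac{i \sqrt{1236993}}{94}}$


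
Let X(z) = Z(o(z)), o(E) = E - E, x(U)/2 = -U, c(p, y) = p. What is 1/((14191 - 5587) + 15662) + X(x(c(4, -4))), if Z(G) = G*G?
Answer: 1/24266 ≈ 4.1210e-5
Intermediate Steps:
x(U) = -2*U (x(U) = 2*(-U) = -2*U)
o(E) = 0
Z(G) = G²
X(z) = 0 (X(z) = 0² = 0)
1/((14191 - 5587) + 15662) + X(x(c(4, -4))) = 1/((14191 - 5587) + 15662) + 0 = 1/(8604 + 15662) + 0 = 1/24266 + 0 = 1/24266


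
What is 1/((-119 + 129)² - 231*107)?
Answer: -1/24617 ≈ -4.0622e-5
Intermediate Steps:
1/((-119 + 129)² - 231*107) = 1/(10² - 24717) = 1/(100 - 24717) = 1/(-24617) = -1/24617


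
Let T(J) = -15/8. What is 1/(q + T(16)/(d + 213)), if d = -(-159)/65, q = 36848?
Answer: 37344/1376051387 ≈ 2.7139e-5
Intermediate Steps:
T(J) = -15/8 (T(J) = -15*⅛ = -15/8)
d = 159/65 (d = -(-159)/65 = -1*(-159/65) = 159/65 ≈ 2.4462)
1/(q + T(16)/(d + 213)) = 1/(36848 - 15/(8*(159/65 + 213))) = 1/(36848 - 15/(8*14004/65)) = 1/(36848 - 15/8*65/14004) = 1/(36848 - 325/37344) = 1/(1376051387/37344) = 37344/1376051387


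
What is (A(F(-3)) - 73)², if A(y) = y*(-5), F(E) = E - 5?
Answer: 1089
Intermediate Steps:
F(E) = -5 + E
A(y) = -5*y
(A(F(-3)) - 73)² = (-5*(-5 - 3) - 73)² = (-5*(-8) - 73)² = (40 - 73)² = (-33)² = 1089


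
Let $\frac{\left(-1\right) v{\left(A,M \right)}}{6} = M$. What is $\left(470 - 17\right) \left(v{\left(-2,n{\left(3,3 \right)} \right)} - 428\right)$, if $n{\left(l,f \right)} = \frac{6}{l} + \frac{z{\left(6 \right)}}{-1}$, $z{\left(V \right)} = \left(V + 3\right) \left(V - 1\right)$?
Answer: $-77010$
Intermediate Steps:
$z{\left(V \right)} = \left(-1 + V\right) \left(3 + V\right)$ ($z{\left(V \right)} = \left(3 + V\right) \left(-1 + V\right) = \left(-1 + V\right) \left(3 + V\right)$)
$n{\left(l,f \right)} = -45 + \frac{6}{l}$ ($n{\left(l,f \right)} = \frac{6}{l} + \frac{-3 + 6^{2} + 2 \cdot 6}{-1} = \frac{6}{l} + \left(-3 + 36 + 12\right) \left(-1\right) = \frac{6}{l} + 45 \left(-1\right) = \frac{6}{l} - 45 = -45 + \frac{6}{l}$)
$v{\left(A,M \right)} = - 6 M$
$\left(470 - 17\right) \left(v{\left(-2,n{\left(3,3 \right)} \right)} - 428\right) = \left(470 - 17\right) \left(- 6 \left(-45 + \frac{6}{3}\right) - 428\right) = 453 \left(- 6 \left(-45 + 6 \cdot \frac{1}{3}\right) - 428\right) = 453 \left(- 6 \left(-45 + 2\right) - 428\right) = 453 \left(\left(-6\right) \left(-43\right) - 428\right) = 453 \left(258 - 428\right) = 453 \left(-170\right) = -77010$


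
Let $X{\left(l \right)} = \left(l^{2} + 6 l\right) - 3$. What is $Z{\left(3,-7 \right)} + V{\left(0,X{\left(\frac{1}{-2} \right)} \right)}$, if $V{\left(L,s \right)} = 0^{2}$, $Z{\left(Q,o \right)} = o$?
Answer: $-7$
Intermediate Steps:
$X{\left(l \right)} = -3 + l^{2} + 6 l$
$V{\left(L,s \right)} = 0$
$Z{\left(3,-7 \right)} + V{\left(0,X{\left(\frac{1}{-2} \right)} \right)} = -7 + 0 = -7$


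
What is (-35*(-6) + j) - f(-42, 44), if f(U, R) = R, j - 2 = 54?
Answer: 222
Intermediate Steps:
j = 56 (j = 2 + 54 = 56)
(-35*(-6) + j) - f(-42, 44) = (-35*(-6) + 56) - 1*44 = (210 + 56) - 44 = 266 - 44 = 222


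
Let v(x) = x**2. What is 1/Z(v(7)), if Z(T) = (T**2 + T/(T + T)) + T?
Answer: 2/4901 ≈ 0.00040808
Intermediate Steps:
Z(T) = 1/2 + T + T**2 (Z(T) = (T**2 + T/((2*T))) + T = (T**2 + (1/(2*T))*T) + T = (T**2 + 1/2) + T = (1/2 + T**2) + T = 1/2 + T + T**2)
1/Z(v(7)) = 1/(1/2 + 7**2 + (7**2)**2) = 1/(1/2 + 49 + 49**2) = 1/(1/2 + 49 + 2401) = 1/(4901/2) = 2/4901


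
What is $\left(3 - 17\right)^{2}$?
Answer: $196$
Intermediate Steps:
$\left(3 - 17\right)^{2} = \left(-14\right)^{2} = 196$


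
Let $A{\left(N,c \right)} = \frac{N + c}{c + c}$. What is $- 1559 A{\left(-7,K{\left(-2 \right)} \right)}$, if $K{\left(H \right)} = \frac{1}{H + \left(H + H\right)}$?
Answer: $- \frac{67037}{2} \approx -33519.0$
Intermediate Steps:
$K{\left(H \right)} = \frac{1}{3 H}$ ($K{\left(H \right)} = \frac{1}{H + 2 H} = \frac{1}{3 H}$)
$A{\left(N,c \right)} = \frac{N + c}{2 c}$
$- 1559 A{\left(-7,K{\left(-2 \right)} \right)} = - 1559 \frac{-7 + \frac{1}{3 \left(-2\right)}}{2 \frac{1}{3 \left(-2\right)}} = - 1559 \frac{-7 + \frac{1}{3} \left(- \frac{1}{2}\right)}{2 \cdot \frac{1}{3} \left(- \frac{1}{2}\right)} = - 1559 \frac{-7 - \frac{1}{6}}{2 \left(- \frac{1}{6}\right)} = - 1559 \cdot \frac{1}{2} \left(-6\right) \left(- \frac{43}{6}\right) = \left(-1559\right) \frac{43}{2} = - \frac{67037}{2}$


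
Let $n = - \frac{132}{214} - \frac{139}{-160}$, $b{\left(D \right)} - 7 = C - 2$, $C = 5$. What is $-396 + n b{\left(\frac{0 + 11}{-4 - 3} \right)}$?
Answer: $- \frac{673639}{1712} \approx -393.48$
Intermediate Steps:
$b{\left(D \right)} = 10$ ($b{\left(D \right)} = 7 + \left(5 - 2\right) = 7 + 3 = 10$)
$n = \frac{4313}{17120}$ ($n = \left(-132\right) \frac{1}{214} - - \frac{139}{160} = - \frac{66}{107} + \frac{139}{160} = \frac{4313}{17120} \approx 0.25193$)
$-396 + n b{\left(\frac{0 + 11}{-4 - 3} \right)} = -396 + \frac{4313}{17120} \cdot 10 = -396 + \frac{4313}{1712} = - \frac{673639}{1712}$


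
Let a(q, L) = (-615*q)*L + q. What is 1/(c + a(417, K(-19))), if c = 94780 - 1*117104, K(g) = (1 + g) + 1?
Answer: 1/4337828 ≈ 2.3053e-7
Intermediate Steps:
K(g) = 2 + g
a(q, L) = q - 615*L*q (a(q, L) = -615*L*q + q = q - 615*L*q)
c = -22324 (c = 94780 - 117104 = -22324)
1/(c + a(417, K(-19))) = 1/(-22324 + 417*(1 - 615*(2 - 19))) = 1/(-22324 + 417*(1 - 615*(-17))) = 1/(-22324 + 417*(1 + 10455)) = 1/(-22324 + 417*10456) = 1/(-22324 + 4360152) = 1/4337828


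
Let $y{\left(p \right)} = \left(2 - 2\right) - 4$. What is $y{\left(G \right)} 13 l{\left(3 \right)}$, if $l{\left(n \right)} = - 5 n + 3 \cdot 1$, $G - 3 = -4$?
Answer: $624$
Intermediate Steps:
$G = -1$ ($G = 3 - 4 = -1$)
$y{\left(p \right)} = -4$ ($y{\left(p \right)} = 0 - 4 = -4$)
$l{\left(n \right)} = 3 - 5 n$ ($l{\left(n \right)} = - 5 n + 3 = 3 - 5 n$)
$y{\left(G \right)} 13 l{\left(3 \right)} = \left(-4\right) 13 \left(3 - 15\right) = - 52 \left(3 - 15\right) = \left(-52\right) \left(-12\right) = 624$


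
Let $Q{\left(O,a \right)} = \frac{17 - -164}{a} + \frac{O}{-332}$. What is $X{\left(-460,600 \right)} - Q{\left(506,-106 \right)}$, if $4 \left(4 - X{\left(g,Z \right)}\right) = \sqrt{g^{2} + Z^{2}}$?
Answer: $\frac{31812}{4399} - 5 \sqrt{1429} \approx -181.78$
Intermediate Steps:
$Q{\left(O,a \right)} = \frac{181}{a} - \frac{O}{332}$ ($Q{\left(O,a \right)} = \frac{17 + 164}{a} + O \left(- \frac{1}{332}\right) = \frac{181}{a} - \frac{O}{332}$)
$X{\left(g,Z \right)} = 4 - \frac{\sqrt{Z^{2} + g^{2}}}{4}$ ($X{\left(g,Z \right)} = 4 - \frac{\sqrt{g^{2} + Z^{2}}}{4} = 4 - \frac{\sqrt{Z^{2} + g^{2}}}{4}$)
$X{\left(-460,600 \right)} - Q{\left(506,-106 \right)} = \left(4 - \frac{\sqrt{600^{2} + \left(-460\right)^{2}}}{4}\right) - \left(\frac{181}{-106} - \frac{253}{166}\right) = \left(4 - \frac{\sqrt{360000 + 211600}}{4}\right) - \left(181 \left(- \frac{1}{106}\right) - \frac{253}{166}\right) = \left(4 - \frac{\sqrt{571600}}{4}\right) - \left(- \frac{181}{106} - \frac{253}{166}\right) = \left(4 - \frac{20 \sqrt{1429}}{4}\right) - - \frac{14216}{4399} = \left(4 - 5 \sqrt{1429}\right) + \frac{14216}{4399} = \frac{31812}{4399} - 5 \sqrt{1429}$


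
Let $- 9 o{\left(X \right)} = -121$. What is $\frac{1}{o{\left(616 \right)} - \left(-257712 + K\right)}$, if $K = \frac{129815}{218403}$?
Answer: $\frac{218403}{56287880428} \approx 3.8801 \cdot 10^{-6}$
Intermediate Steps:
$o{\left(X \right)} = \frac{121}{9}$ ($o{\left(X \right)} = \left(- \frac{1}{9}\right) \left(-121\right) = \frac{121}{9}$)
$K = \frac{129815}{218403}$ ($K = 129815 \cdot \frac{1}{218403} = \frac{129815}{218403} \approx 0.59438$)
$\frac{1}{o{\left(616 \right)} - \left(-257712 + K\right)} = \frac{1}{\frac{121}{9} - - \frac{56284944121}{218403}} = \frac{1}{\frac{121}{9} + \left(257712 - \frac{129815}{218403}\right)} = \frac{1}{\frac{121}{9} + \frac{56284944121}{218403}} = \frac{1}{\frac{56287880428}{218403}} = \frac{218403}{56287880428}$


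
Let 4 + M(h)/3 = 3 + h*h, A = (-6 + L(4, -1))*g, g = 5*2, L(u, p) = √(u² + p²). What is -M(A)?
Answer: -15897 + 3600*√17 ≈ -1053.8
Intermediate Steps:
L(u, p) = √(p² + u²)
g = 10
A = -60 + 10*√17 (A = (-6 + √((-1)² + 4²))*10 = (-6 + √(1 + 16))*10 = (-6 + √17)*10 = -60 + 10*√17 ≈ -18.769)
M(h) = -3 + 3*h² (M(h) = -12 + 3*(3 + h*h) = -12 + 3*(3 + h²) = -12 + (9 + 3*h²) = -3 + 3*h²)
-M(A) = -(-3 + 3*(-60 + 10*√17)²) = 3 - 3*(-60 + 10*√17)²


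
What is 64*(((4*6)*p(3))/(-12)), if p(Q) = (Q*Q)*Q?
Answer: -3456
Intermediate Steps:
p(Q) = Q³ (p(Q) = Q²*Q = Q³)
64*(((4*6)*p(3))/(-12)) = 64*(((4*6)*3³)/(-12)) = 64*((24*27)*(-1/12)) = 64*(648*(-1/12)) = 64*(-54) = -3456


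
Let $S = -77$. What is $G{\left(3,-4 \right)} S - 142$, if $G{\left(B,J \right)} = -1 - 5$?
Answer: $320$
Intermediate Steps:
$G{\left(B,J \right)} = -6$
$G{\left(3,-4 \right)} S - 142 = \left(-6\right) \left(-77\right) - 142 = 462 - 142 = 320$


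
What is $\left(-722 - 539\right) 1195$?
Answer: $-1506895$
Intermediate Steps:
$\left(-722 - 539\right) 1195 = \left(-1261\right) 1195 = -1506895$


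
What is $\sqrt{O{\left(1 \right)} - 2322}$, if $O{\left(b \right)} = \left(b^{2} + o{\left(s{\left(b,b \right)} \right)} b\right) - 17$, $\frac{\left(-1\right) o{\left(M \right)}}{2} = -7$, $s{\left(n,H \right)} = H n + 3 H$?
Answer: $2 i \sqrt{581} \approx 48.208 i$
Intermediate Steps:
$s{\left(n,H \right)} = 3 H + H n$
$o{\left(M \right)} = 14$ ($o{\left(M \right)} = \left(-2\right) \left(-7\right) = 14$)
$O{\left(b \right)} = -17 + b^{2} + 14 b$ ($O{\left(b \right)} = \left(b^{2} + 14 b\right) - 17 = -17 + b^{2} + 14 b$)
$\sqrt{O{\left(1 \right)} - 2322} = \sqrt{\left(-17 + 1^{2} + 14 \cdot 1\right) - 2322} = \sqrt{\left(-17 + 1 + 14\right) - 2322} = \sqrt{-2 - 2322} = \sqrt{-2324} = 2 i \sqrt{581}$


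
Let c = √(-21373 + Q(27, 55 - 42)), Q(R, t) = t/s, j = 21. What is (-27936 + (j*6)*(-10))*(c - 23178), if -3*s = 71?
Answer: 676704888 - 29196*I*√107744062/71 ≈ 6.7671e+8 - 4.2684e+6*I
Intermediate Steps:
s = -71/3 (s = -⅓*71 = -71/3 ≈ -23.667)
Q(R, t) = -3*t/71 (Q(R, t) = t/(-71/3) = t*(-3/71) = -3*t/71)
c = I*√107744062/71 (c = √(-21373 - 3*(55 - 42)/71) = √(-21373 - 3/71*13) = √(-21373 - 39/71) = √(-1517522/71) = I*√107744062/71 ≈ 146.2*I)
(-27936 + (j*6)*(-10))*(c - 23178) = (-27936 + (21*6)*(-10))*(I*√107744062/71 - 23178) = (-27936 + 126*(-10))*(-23178 + I*√107744062/71) = (-27936 - 1260)*(-23178 + I*√107744062/71) = -29196*(-23178 + I*√107744062/71) = 676704888 - 29196*I*√107744062/71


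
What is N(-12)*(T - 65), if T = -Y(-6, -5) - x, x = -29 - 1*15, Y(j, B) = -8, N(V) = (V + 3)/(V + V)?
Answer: -39/8 ≈ -4.8750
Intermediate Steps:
N(V) = (3 + V)/(2*V) (N(V) = (3 + V)/((2*V)) = (3 + V)*(1/(2*V)) = (3 + V)/(2*V))
x = -44 (x = -29 - 15 = -44)
T = 52 (T = -1*(-8) - 1*(-44) = 8 + 44 = 52)
N(-12)*(T - 65) = ((½)*(3 - 12)/(-12))*(52 - 65) = ((½)*(-1/12)*(-9))*(-13) = (3/8)*(-13) = -39/8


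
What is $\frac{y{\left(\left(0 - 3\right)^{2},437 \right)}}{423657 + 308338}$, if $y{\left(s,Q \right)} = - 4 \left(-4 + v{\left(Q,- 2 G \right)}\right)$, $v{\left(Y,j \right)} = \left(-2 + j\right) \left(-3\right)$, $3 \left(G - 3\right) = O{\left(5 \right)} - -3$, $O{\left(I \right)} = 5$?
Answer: $- \frac{144}{731995} \approx -0.00019672$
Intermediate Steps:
$G = \frac{17}{3}$ ($G = 3 + \frac{5 - -3}{3} = 3 + \frac{5 + 3}{3} = 3 + \frac{1}{3} \cdot 8 = 3 + \frac{8}{3} = \frac{17}{3} \approx 5.6667$)
$v{\left(Y,j \right)} = 6 - 3 j$
$y{\left(s,Q \right)} = -144$ ($y{\left(s,Q \right)} = - 4 \left(-4 - \left(-6 + 3 \left(\left(-2\right) \frac{17}{3}\right)\right)\right) = - 4 \left(-4 + \left(6 - -34\right)\right) = - 4 \left(-4 + \left(6 + 34\right)\right) = - 4 \left(-4 + 40\right) = \left(-4\right) 36 = -144$)
$\frac{y{\left(\left(0 - 3\right)^{2},437 \right)}}{423657 + 308338} = - \frac{144}{423657 + 308338} = - \frac{144}{731995}$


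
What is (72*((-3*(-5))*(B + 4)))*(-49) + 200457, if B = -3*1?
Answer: 147537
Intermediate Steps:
B = -3
(72*((-3*(-5))*(B + 4)))*(-49) + 200457 = (72*((-3*(-5))*(-3 + 4)))*(-49) + 200457 = (72*(15*1))*(-49) + 200457 = (72*15)*(-49) + 200457 = 1080*(-49) + 200457 = -52920 + 200457 = 147537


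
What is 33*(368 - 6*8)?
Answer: 10560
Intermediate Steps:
33*(368 - 6*8) = 33*(368 - 48) = 33*320 = 10560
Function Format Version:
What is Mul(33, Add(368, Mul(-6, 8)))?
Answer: 10560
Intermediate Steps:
Mul(33, Add(368, Mul(-6, 8))) = Mul(33, Add(368, -48)) = Mul(33, 320) = 10560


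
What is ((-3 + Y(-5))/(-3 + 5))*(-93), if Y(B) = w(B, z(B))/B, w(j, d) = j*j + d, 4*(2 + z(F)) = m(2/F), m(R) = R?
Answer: 35247/100 ≈ 352.47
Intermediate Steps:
z(F) = -2 + 1/(2*F) (z(F) = -2 + (2/F)/4 = -2 + 1/(2*F))
w(j, d) = d + j**2 (w(j, d) = j**2 + d = d + j**2)
Y(B) = (-2 + B**2 + 1/(2*B))/B (Y(B) = ((-2 + 1/(2*B)) + B**2)/B = (-2 + B**2 + 1/(2*B))/B)
((-3 + Y(-5))/(-3 + 5))*(-93) = ((-3 + (-5 + (1/2)/(-5)**2 - 2/(-5)))/(-3 + 5))*(-93) = ((-3 + (-5 + (1/2)*(1/25) - 2*(-1/5)))/2)*(-93) = ((-3 + (-5 + 1/50 + 2/5))*(1/2))*(-93) = ((-3 - 229/50)*(1/2))*(-93) = -379/50*1/2*(-93) = -379/100*(-93) = 35247/100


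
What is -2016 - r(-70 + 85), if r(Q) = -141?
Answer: -1875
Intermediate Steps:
-2016 - r(-70 + 85) = -2016 - 1*(-141) = -2016 + 141 = -1875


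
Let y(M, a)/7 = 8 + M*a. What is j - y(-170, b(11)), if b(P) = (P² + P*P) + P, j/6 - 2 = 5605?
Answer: 334656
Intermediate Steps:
j = 33642 (j = 12 + 6*5605 = 12 + 33630 = 33642)
b(P) = P + 2*P² (b(P) = (P² + P²) + P = 2*P² + P = P + 2*P²)
y(M, a) = 56 + 7*M*a (y(M, a) = 7*(8 + M*a) = 56 + 7*M*a)
j - y(-170, b(11)) = 33642 - (56 + 7*(-170)*(11*(1 + 2*11))) = 33642 - (56 + 7*(-170)*(11*(1 + 22))) = 33642 - (56 + 7*(-170)*(11*23)) = 33642 - (56 + 7*(-170)*253) = 33642 - (56 - 301070) = 33642 - 1*(-301014) = 33642 + 301014 = 334656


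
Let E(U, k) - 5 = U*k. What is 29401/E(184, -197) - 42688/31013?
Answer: -2458954397/1124004159 ≈ -2.1877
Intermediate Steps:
E(U, k) = 5 + U*k
29401/E(184, -197) - 42688/31013 = 29401/(5 + 184*(-197)) - 42688/31013 = 29401/(5 - 36248) - 42688*1/31013 = 29401/(-36243) - 42688/31013 = 29401*(-1/36243) - 42688/31013 = -29401/36243 - 42688/31013 = -2458954397/1124004159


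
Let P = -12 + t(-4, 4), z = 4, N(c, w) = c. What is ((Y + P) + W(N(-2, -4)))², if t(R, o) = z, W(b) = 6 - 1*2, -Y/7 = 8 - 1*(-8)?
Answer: 13456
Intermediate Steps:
Y = -112 (Y = -7*(8 - 1*(-8)) = -7*(8 + 8) = -7*16 = -112)
W(b) = 4 (W(b) = 6 - 2 = 4)
t(R, o) = 4
P = -8 (P = -12 + 4 = -8)
((Y + P) + W(N(-2, -4)))² = ((-112 - 8) + 4)² = (-120 + 4)² = (-116)² = 13456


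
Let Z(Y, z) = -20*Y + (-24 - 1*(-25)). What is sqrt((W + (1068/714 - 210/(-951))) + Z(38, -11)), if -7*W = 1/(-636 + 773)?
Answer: I*sqrt(20226121228278826)/5168051 ≈ 27.519*I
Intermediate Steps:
W = -1/959 (W = -1/(7*(-636 + 773)) = -1/7/137 = -1/7*1/137 = -1/959 ≈ -0.0010428)
Z(Y, z) = 1 - 20*Y (Z(Y, z) = -20*Y + (-24 + 25) = -20*Y + 1 = 1 - 20*Y)
sqrt((W + (1068/714 - 210/(-951))) + Z(38, -11)) = sqrt((-1/959 + (1068/714 - 210/(-951))) + (1 - 20*38)) = sqrt((-1/959 + (1068*(1/714) - 210*(-1/951))) + (1 - 760)) = sqrt((-1/959 + (178/119 + 70/317)) - 759) = sqrt((-1/959 + 64756/37723) - 759) = sqrt(8866183/5168051 - 759) = sqrt(-3913684526/5168051) = I*sqrt(20226121228278826)/5168051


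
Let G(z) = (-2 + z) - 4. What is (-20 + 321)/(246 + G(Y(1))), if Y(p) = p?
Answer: 301/241 ≈ 1.2490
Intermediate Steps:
G(z) = -6 + z
(-20 + 321)/(246 + G(Y(1))) = (-20 + 321)/(246 + (-6 + 1)) = 301/(246 - 5) = 301/241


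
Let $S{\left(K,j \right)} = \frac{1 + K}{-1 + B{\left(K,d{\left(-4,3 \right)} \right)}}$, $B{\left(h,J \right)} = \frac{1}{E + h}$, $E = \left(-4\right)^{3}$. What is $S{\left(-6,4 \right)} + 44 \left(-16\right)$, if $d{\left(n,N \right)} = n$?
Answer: $- \frac{49634}{71} \approx -699.07$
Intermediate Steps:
$E = -64$
$B{\left(h,J \right)} = \frac{1}{-64 + h}$
$S{\left(K,j \right)} = \frac{1 + K}{-1 + \frac{1}{-64 + K}}$
$S{\left(-6,4 \right)} + 44 \left(-16\right) = - \frac{\left(1 - 6\right) \left(-64 - 6\right)}{-65 - 6} + 44 \left(-16\right) = \left(-1\right) \frac{1}{-71} \left(-5\right) \left(-70\right) - 704 = \left(-1\right) \left(- \frac{1}{71}\right) \left(-5\right) \left(-70\right) - 704 = \frac{350}{71} - 704 = - \frac{49634}{71}$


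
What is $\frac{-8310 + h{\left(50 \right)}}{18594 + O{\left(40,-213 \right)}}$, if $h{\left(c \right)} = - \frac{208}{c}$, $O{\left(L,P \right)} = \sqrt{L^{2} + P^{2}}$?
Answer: $- \frac{3864837276}{8642246675} + \frac{207854 \sqrt{46969}}{8642246675} \approx -0.44199$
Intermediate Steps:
$\frac{-8310 + h{\left(50 \right)}}{18594 + O{\left(40,-213 \right)}} = \frac{-8310 - \frac{208}{50}}{18594 + \sqrt{40^{2} + \left(-213\right)^{2}}} = \frac{-8310 - \frac{104}{25}}{18594 + \sqrt{1600 + 45369}} = \frac{-8310 - \frac{104}{25}}{18594 + \sqrt{46969}} = - \frac{207854}{25 \left(18594 + \sqrt{46969}\right)}$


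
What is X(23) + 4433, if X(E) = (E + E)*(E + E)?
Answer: 6549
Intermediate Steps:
X(E) = 4*E**2 (X(E) = (2*E)*(2*E) = 4*E**2)
X(23) + 4433 = 4*23**2 + 4433 = 4*529 + 4433 = 2116 + 4433 = 6549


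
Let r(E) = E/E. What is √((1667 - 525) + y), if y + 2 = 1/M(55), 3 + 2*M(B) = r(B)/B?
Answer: 5*√306434/82 ≈ 33.754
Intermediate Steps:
r(E) = 1
M(B) = -3/2 + 1/(2*B) (M(B) = -3/2 + (1/B)/2 = -3/2 + 1/(2*B))
y = -219/82 (y = -2 + 1/((½)*(1 - 3*55)/55) = -2 + 1/((½)*(1/55)*(1 - 165)) = -2 + 1/((½)*(1/55)*(-164)) = -2 + 1/(-82/55) = -2 - 55/82 = -219/82 ≈ -2.6707)
√((1667 - 525) + y) = √((1667 - 525) - 219/82) = √(1142 - 219/82) = √(93425/82) = 5*√306434/82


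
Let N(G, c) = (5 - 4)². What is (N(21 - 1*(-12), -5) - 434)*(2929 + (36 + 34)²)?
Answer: -3389957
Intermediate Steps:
N(G, c) = 1 (N(G, c) = 1² = 1)
(N(21 - 1*(-12), -5) - 434)*(2929 + (36 + 34)²) = (1 - 434)*(2929 + (36 + 34)²) = -433*(2929 + 70²) = -433*(2929 + 4900) = -433*7829 = -3389957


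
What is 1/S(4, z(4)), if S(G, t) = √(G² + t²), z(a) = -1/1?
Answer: √17/17 ≈ 0.24254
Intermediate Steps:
z(a) = -1 (z(a) = -1*1 = -1)
1/S(4, z(4)) = 1/(√(4² + (-1)²)) = 1/(√(16 + 1)) = 1/(√17) = √17/17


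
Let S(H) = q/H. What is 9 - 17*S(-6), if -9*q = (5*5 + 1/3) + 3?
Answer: 13/162 ≈ 0.080247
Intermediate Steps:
q = -85/27 (q = -((5*5 + 1/3) + 3)/9 = -((25 + 1/3) + 3)/9 = -(76/3 + 3)/9 = -1/9*85/3 = -85/27 ≈ -3.1481)
S(H) = -85/(27*H)
9 - 17*S(-6) = 9 - (-1445)/(27*(-6)) = 9 - (-1445)*(-1)/(27*6) = 9 - 17*85/162 = 9 - 1445/162 = 13/162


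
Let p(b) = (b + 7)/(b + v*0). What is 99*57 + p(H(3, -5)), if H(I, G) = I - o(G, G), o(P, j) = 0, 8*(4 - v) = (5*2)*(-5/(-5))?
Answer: 16939/3 ≈ 5646.3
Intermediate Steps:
v = 11/4 (v = 4 - 5*2*(-5/(-5))/8 = 4 - 5*(-5*(-⅕))/4 = 4 - 5/4 = 11/4 ≈ 2.7500)
H(I, G) = I (H(I, G) = I - 1*0 = I + 0 = I)
p(b) = (7 + b)/b (p(b) = (b + 7)/(b + (11/4)*0) = (7 + b)/(b + 0) = (7 + b)/b)
99*57 + p(H(3, -5)) = 99*57 + (7 + 3)/3 = 5643 + (⅓)*10 = 5643 + 10/3 = 16939/3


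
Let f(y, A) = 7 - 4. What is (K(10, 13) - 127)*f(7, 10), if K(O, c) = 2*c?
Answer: -303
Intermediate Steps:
f(y, A) = 3
(K(10, 13) - 127)*f(7, 10) = (2*13 - 127)*3 = (26 - 127)*3 = -101*3 = -303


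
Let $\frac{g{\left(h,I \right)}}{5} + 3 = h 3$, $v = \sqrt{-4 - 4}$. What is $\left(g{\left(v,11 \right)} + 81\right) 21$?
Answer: $1386 + 630 i \sqrt{2} \approx 1386.0 + 890.95 i$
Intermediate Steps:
$v = 2 i \sqrt{2}$ ($v = \sqrt{-8} = 2 i \sqrt{2} \approx 2.8284 i$)
$g{\left(h,I \right)} = -15 + 15 h$ ($g{\left(h,I \right)} = -15 + 5 h 3 = -15 + 5 \cdot 3 h = -15 + 15 h$)
$\left(g{\left(v,11 \right)} + 81\right) 21 = \left(\left(-15 + 15 \cdot 2 i \sqrt{2}\right) + 81\right) 21 = \left(\left(-15 + 30 i \sqrt{2}\right) + 81\right) 21 = \left(66 + 30 i \sqrt{2}\right) 21 = 1386 + 630 i \sqrt{2}$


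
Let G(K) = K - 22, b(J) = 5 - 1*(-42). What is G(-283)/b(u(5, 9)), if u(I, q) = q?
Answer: -305/47 ≈ -6.4894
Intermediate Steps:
b(J) = 47 (b(J) = 5 + 42 = 47)
G(K) = -22 + K
G(-283)/b(u(5, 9)) = (-22 - 283)/47 = -305*1/47 = -305/47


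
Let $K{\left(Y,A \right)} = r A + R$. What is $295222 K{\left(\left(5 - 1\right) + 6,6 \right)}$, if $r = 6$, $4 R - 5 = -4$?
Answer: $\frac{21403595}{2} \approx 1.0702 \cdot 10^{7}$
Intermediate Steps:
$R = \frac{1}{4}$ ($R = \frac{5}{4} + \frac{1}{4} \left(-4\right) = \frac{5}{4} - 1 = \frac{1}{4} \approx 0.25$)
$K{\left(Y,A \right)} = \frac{1}{4} + 6 A$ ($K{\left(Y,A \right)} = 6 A + \frac{1}{4} = \frac{1}{4} + 6 A$)
$295222 K{\left(\left(5 - 1\right) + 6,6 \right)} = 295222 \left(\frac{1}{4} + 6 \cdot 6\right) = 295222 \left(\frac{1}{4} + 36\right) = 295222 \cdot \frac{145}{4} = \frac{21403595}{2}$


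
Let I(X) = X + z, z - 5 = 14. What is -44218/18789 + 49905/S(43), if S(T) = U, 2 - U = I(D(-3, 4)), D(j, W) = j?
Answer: -938284097/263046 ≈ -3567.0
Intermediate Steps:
z = 19 (z = 5 + 14 = 19)
I(X) = 19 + X (I(X) = X + 19 = 19 + X)
U = -14 (U = 2 - (19 - 3) = 2 - 1*16 = 2 - 16 = -14)
S(T) = -14
-44218/18789 + 49905/S(43) = -44218/18789 + 49905/(-14) = -44218*1/18789 + 49905*(-1/14) = -44218/18789 - 49905/14 = -938284097/263046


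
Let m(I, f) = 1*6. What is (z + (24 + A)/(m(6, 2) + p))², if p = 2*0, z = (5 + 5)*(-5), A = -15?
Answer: 9409/4 ≈ 2352.3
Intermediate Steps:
m(I, f) = 6
z = -50 (z = 10*(-5) = -50)
p = 0
(z + (24 + A)/(m(6, 2) + p))² = (-50 + (24 - 15)/(6 + 0))² = (-50 + 9/6)² = (-50 + 9*(⅙))² = (-50 + 3/2)² = (-97/2)² = 9409/4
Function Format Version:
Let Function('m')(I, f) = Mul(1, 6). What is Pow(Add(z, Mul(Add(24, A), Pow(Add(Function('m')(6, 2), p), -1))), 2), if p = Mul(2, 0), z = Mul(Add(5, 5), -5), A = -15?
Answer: Rational(9409, 4) ≈ 2352.3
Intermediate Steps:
Function('m')(I, f) = 6
z = -50 (z = Mul(10, -5) = -50)
p = 0
Pow(Add(z, Mul(Add(24, A), Pow(Add(Function('m')(6, 2), p), -1))), 2) = Pow(Add(-50, Mul(Add(24, -15), Pow(Add(6, 0), -1))), 2) = Pow(Add(-50, Mul(9, Pow(6, -1))), 2) = Pow(Add(-50, Mul(9, Rational(1, 6))), 2) = Pow(Add(-50, Rational(3, 2)), 2) = Pow(Rational(-97, 2), 2) = Rational(9409, 4)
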